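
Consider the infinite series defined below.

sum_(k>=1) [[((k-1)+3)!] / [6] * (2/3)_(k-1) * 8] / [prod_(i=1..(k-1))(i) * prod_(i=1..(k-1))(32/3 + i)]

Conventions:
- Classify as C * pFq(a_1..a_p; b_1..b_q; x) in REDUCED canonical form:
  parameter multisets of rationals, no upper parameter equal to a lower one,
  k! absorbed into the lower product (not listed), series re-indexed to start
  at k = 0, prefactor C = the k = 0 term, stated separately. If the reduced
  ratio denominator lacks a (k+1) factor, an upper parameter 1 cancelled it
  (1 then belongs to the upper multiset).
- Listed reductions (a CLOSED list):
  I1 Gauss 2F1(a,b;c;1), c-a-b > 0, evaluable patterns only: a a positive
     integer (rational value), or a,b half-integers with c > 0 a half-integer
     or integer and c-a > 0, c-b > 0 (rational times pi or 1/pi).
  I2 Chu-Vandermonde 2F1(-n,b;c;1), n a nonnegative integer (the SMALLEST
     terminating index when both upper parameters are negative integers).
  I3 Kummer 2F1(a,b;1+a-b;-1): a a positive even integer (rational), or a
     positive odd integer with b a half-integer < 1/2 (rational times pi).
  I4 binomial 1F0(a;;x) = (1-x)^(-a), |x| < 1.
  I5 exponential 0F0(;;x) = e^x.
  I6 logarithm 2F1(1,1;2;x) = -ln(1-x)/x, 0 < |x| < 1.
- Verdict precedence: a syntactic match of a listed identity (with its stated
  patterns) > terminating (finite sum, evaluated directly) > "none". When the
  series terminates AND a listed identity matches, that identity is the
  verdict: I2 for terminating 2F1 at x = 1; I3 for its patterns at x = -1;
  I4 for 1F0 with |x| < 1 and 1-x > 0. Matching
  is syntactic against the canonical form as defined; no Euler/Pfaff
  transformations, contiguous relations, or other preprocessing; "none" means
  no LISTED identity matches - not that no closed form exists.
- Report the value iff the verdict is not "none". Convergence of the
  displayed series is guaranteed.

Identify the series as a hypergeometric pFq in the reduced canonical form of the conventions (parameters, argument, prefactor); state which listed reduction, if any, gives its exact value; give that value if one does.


Structural cue: x = 1 and the lower running product (prefactor 8) is a rising factorial.
Step ratio: r(k) = 1 * (k+2/3) (k+4) / [(k+35/3) (k+1)] - rational in k, leading ratio 1; with t_0 = 8, classification follows.

With C = 8: the canonical form is 2F1(2/3, 4; 35/3; 1). Verdict: Gauss's theorem (I1) matches (x = 1: the Gamma ratio telescopes since c-a-b = 7 > 0 and a = 4 in Z>0). Hence: 277472/25515.


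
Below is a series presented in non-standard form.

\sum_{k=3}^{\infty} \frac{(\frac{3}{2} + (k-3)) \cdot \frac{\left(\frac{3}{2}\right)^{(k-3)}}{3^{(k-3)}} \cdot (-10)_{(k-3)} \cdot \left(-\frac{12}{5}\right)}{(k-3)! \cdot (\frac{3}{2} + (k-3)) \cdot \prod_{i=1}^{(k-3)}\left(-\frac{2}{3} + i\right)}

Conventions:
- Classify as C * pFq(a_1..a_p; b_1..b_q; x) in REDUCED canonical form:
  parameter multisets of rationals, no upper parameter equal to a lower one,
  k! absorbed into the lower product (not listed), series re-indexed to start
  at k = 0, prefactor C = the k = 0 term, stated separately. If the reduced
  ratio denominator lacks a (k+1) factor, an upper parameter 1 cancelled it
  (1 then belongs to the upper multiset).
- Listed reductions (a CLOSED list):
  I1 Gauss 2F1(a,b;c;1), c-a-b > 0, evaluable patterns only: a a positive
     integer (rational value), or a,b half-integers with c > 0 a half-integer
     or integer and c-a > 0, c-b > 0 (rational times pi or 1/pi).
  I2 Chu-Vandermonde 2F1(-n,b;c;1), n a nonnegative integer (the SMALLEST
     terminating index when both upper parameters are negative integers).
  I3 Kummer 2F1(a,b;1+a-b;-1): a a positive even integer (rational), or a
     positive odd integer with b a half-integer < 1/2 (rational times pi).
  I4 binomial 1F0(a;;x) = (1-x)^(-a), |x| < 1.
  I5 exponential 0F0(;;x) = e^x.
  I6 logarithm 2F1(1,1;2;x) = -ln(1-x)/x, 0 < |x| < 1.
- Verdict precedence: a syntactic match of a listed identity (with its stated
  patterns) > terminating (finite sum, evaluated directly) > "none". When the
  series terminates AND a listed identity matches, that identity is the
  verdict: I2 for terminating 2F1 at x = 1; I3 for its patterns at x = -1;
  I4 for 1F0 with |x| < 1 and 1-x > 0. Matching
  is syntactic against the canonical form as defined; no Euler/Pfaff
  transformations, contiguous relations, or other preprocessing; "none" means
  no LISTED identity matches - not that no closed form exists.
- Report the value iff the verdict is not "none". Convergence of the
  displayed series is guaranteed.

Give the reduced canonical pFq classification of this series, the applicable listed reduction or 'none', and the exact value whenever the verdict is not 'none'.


Canonical form: C = -\frac{12}{5} times 1F1 with upper {-10}, lower {\frac{1}{3}}, x = \frac{1}{2}. Verdict: terminating. (-10)_k vanishes past k = 10, leaving a 11-term sum, computed directly. Its exact value is -\frac{638807119239}{1677885440000}.

First insight: x = \frac{1}{2} and the lower running product (C = -12/5, x = 1/2) is a rising factorial.
Consecutive-term ratio: r(k) = \frac{1}{2} * (k-10) / [(k+\frac{1}{3}) (k+1)] - rational in k, leading ratio \frac{1}{2}; with t_0 = -\frac{12}{5}, classification follows.


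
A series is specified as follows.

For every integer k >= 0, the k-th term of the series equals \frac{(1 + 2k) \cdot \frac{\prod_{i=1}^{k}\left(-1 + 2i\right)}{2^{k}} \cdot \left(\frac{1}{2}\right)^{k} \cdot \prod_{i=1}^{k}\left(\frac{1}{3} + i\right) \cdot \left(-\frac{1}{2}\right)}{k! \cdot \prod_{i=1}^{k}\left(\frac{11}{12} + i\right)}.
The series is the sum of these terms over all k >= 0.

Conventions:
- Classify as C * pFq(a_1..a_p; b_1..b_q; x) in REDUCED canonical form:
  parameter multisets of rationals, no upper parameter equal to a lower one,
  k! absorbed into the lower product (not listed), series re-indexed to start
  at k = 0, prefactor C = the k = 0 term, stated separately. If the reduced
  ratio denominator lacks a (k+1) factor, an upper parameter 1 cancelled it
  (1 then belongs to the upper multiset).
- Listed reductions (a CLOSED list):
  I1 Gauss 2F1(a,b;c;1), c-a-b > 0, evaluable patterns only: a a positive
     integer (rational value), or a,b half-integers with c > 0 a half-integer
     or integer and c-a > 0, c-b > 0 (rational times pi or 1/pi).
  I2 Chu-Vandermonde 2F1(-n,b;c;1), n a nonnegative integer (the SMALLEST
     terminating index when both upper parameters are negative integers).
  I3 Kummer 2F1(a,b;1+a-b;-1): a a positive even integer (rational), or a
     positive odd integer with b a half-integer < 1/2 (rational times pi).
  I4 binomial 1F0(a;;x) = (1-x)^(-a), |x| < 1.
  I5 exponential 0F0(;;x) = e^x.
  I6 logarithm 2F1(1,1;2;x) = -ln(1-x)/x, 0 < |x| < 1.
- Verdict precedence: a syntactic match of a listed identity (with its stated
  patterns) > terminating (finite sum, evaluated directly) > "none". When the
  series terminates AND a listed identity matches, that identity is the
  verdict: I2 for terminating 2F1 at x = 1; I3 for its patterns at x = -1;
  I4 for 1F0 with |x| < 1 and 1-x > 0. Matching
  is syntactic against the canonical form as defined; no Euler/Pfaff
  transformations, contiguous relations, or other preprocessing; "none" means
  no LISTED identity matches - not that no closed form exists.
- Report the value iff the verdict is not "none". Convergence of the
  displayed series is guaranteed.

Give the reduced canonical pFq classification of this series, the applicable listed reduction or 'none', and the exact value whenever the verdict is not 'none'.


Key observation: t_0 = -\frac{1}{2} here, and the running product (C = -1/2, x = 1/2) telescopes to a rising factorial.
Consecutive-term ratio: r(k) = \frac{1}{2} * (k+\frac{4}{3}) (k+\frac{3}{2}) / [(k+\frac{23}{12}) (k+1)] - poly over poly, x = \frac{1}{2} from leading terms; C = -\frac{1}{2} at k = 0.

Prefactor -\frac{1}{2}, argument \frac{1}{2}: 2F1 with upper {\frac{4}{3}, \frac{3}{2}} over lower {\frac{23}{12}}. Verdict: none - at argument \frac{1}{2} the multisets {\frac{4}{3}, \frac{3}{2}} ; {\frac{23}{12}} match no listed identity.


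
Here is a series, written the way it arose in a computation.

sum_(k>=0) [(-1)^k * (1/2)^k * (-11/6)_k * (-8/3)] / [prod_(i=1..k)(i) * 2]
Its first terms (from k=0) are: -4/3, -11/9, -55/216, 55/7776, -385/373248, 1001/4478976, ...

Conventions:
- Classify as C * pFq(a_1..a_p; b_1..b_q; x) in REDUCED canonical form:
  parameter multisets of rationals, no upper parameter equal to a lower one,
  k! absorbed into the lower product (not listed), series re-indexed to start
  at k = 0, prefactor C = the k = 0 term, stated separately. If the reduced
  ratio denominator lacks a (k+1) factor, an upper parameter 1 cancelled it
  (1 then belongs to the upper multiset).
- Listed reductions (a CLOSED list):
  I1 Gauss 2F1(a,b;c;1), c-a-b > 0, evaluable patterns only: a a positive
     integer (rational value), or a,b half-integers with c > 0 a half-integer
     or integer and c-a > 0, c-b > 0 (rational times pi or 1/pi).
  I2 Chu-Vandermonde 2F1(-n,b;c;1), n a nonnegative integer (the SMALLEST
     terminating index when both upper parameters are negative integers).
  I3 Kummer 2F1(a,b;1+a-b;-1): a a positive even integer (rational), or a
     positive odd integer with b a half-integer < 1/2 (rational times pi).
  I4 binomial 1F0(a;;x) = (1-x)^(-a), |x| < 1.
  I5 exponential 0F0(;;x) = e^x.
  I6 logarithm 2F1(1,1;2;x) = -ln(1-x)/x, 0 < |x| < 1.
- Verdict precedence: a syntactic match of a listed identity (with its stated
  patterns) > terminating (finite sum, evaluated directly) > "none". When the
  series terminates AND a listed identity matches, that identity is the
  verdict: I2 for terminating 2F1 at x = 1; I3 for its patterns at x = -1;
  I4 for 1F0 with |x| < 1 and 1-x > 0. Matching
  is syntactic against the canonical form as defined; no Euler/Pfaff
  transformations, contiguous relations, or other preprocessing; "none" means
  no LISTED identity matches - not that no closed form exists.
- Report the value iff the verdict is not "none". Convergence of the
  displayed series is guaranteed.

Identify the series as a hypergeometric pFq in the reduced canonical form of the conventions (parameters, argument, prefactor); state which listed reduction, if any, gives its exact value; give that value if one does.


Classification (C = -4/3): 1F0 with upper {-11/6}, lower {-}, argument x = -1/2. Verdict: this is the I4 binomial reduction (the 1F0 binomial series: exponent 11/6, x = -1/2). Its exact value is (-4/3) * (3/2)^(11/6).

First insight: x = (-1/2) and the product of the first k integers (C = -4/3) is k!.
Adjacent-term ratio: r(k) = (-1/2) * (k-11/6) / [(k+1)] - poly over poly, x = (-1/2) from leading terms; C = -4/3 at k = 0.


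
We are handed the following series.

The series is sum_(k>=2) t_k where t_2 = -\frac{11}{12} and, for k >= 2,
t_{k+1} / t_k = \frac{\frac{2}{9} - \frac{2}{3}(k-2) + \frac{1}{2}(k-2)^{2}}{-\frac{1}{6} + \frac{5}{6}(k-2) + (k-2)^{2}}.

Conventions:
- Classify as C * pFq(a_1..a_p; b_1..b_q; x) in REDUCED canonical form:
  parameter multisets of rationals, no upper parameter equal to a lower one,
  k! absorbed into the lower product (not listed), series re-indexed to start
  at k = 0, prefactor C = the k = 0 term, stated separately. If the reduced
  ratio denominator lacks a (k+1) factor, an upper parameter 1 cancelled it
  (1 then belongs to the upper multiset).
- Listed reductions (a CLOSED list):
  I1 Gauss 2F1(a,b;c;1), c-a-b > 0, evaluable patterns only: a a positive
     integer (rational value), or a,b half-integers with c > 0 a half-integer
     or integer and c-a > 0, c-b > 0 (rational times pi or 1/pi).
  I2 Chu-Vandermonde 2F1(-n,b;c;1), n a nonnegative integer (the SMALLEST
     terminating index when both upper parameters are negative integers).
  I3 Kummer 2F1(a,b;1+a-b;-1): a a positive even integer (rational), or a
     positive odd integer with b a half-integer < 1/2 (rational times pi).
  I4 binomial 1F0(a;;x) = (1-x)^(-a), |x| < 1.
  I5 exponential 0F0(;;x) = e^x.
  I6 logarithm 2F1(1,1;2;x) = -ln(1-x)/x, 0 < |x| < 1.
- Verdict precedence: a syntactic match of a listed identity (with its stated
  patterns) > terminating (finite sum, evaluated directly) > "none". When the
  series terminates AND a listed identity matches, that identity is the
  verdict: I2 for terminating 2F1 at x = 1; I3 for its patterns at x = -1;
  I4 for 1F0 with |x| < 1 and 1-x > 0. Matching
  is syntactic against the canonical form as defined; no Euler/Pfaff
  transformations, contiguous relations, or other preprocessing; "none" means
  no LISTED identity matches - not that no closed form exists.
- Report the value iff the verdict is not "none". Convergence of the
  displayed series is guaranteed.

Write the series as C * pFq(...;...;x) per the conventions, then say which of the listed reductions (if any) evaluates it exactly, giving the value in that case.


Canonical form: C = -\frac{11}{12} times 2F1 with upper {-\frac{2}{3}, -\frac{2}{3}}, lower {-\frac{1}{6}}, x = \frac{1}{2}. Verdict: none - this 2F1 at x = \frac{1}{2} matches no listed pattern, and upper {-\frac{2}{3}, -\frac{2}{3}} holds no stopper.

Key step: t_0 being -\frac{11}{12}, the expanded ratio factors over Q; C = -11/12, roots give parameters.
Ratio: r(k) = \frac{1}{2} * (k-\frac{2}{3}) (k-\frac{2}{3}) / [(k-\frac{1}{6}) (k+1)] - rational in k, leading ratio \frac{1}{2}; with t_0 = -\frac{11}{12}, classification follows.


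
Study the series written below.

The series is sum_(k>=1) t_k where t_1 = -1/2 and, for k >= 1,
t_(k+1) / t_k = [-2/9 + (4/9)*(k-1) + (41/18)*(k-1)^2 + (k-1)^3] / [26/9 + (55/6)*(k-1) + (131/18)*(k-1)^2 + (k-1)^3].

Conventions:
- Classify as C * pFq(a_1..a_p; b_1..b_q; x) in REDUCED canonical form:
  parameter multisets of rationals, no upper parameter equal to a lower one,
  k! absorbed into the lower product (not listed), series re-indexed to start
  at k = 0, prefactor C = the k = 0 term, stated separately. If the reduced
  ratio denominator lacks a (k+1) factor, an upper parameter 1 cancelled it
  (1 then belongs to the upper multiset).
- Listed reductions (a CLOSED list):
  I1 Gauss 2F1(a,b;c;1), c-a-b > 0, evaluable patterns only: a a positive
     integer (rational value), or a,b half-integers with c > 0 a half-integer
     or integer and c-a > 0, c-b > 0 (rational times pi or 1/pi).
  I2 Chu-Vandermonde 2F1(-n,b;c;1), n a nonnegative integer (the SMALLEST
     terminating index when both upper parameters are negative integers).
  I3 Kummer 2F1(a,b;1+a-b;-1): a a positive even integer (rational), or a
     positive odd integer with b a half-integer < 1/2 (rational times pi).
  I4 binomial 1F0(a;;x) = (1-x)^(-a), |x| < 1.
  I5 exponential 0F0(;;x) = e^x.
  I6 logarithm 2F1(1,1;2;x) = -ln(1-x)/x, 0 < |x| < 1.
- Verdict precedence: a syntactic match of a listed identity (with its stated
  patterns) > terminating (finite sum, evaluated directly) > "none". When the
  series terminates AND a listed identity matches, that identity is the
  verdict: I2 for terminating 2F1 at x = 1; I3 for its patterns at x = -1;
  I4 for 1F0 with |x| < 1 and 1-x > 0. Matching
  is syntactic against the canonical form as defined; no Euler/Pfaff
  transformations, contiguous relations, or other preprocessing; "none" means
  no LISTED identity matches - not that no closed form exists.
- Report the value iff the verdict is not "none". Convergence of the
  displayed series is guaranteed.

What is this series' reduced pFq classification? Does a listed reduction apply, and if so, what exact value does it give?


This is -1/2 * 2F1(-2/9, 2; 52/9; 1) in reduced canonical form. Verdict at x = 1: the Gauss summation I1 matches (x = 1: the Gamma ratio telescopes since c-a-b = 4 > 0 and a = 2 in Z>0). Hence: -731/1620.

Key observation: x = 1 and roots of the ratio polynomials (C = -1/2, x = 1) are the negated parameters.
Step ratio: r(k) = 1 * (k-2/9) (k+2) / [(k+52/9) (k+1)] - rational in k, leading ratio 1; with t_0 = -1/2, classification follows.


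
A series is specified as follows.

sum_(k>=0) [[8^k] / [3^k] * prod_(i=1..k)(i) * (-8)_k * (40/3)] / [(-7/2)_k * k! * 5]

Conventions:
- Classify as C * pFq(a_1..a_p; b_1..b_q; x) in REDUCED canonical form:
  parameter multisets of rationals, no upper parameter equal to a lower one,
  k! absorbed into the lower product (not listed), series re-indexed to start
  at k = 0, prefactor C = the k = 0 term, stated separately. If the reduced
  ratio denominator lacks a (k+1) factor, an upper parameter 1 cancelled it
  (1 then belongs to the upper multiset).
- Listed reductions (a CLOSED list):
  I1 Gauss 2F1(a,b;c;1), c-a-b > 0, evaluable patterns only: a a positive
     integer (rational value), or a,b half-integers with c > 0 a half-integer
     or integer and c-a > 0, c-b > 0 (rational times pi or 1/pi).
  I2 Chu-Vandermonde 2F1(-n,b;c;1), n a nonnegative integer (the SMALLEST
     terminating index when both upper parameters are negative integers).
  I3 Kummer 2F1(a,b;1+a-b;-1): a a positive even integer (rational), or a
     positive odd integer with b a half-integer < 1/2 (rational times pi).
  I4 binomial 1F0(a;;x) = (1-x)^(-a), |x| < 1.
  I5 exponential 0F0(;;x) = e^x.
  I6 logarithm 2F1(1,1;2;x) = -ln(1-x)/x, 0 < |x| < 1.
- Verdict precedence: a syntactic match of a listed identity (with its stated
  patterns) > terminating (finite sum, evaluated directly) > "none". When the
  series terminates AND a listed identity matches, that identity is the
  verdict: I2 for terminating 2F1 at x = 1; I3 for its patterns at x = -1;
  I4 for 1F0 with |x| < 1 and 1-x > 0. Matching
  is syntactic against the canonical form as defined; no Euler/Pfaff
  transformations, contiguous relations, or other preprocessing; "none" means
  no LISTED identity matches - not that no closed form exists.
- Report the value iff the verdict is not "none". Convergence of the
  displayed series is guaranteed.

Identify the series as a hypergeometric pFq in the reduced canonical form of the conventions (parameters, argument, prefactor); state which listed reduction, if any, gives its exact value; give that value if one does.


At argument 8/3: a 2F1 with upper {-8, 1}, lower {-7/2}, scaled by C = 8/3. Verdict: terminating - the sum ends at index 8 because -8 is a negative integer; exact evaluation follows. Value: 169773401912/137781.

Key step: x = (8/3) and the two geometric factors (prefactor 8/3) combine into one argument.
Ratio: r(k) = (8/3) * (k-8) (k+1) / [(k-7/2) (k+1)] - rational; roots negated = parameters, x = (8/3), C = 8/3.


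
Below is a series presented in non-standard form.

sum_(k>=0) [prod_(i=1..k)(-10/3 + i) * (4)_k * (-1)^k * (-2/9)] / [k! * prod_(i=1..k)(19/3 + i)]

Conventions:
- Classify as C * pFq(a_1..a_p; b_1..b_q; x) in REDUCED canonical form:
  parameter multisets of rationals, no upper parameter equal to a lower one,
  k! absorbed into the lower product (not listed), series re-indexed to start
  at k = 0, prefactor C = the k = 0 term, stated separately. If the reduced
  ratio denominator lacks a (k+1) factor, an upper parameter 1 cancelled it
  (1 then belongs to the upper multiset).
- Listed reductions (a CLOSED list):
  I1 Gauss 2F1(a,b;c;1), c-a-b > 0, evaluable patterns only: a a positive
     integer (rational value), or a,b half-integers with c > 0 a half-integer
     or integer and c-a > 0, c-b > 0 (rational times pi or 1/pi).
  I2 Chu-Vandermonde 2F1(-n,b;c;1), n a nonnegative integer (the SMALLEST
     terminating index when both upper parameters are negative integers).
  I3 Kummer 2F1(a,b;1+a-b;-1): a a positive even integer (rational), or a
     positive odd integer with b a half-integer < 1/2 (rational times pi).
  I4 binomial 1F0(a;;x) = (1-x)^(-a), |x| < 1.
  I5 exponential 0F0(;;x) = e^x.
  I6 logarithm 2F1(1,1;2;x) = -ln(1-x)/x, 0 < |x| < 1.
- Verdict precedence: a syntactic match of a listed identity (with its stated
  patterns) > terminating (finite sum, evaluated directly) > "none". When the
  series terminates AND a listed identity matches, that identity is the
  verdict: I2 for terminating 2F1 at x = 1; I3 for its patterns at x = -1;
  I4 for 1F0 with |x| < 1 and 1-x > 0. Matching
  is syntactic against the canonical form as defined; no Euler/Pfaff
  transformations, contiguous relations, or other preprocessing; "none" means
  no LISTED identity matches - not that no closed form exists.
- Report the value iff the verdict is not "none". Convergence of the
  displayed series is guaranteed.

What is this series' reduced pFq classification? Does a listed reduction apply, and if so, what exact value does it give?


Prefactor -2/9, argument -1: 2F1 with upper {-7/3, 4} over lower {22/3}. Verdict: Kummer (I3) applies (x = -1; c = 22/3 equals 1+a-b for upper {-7/3, 4}: listed pattern). Its exact value is -152/243.

Structural cue: from the first term -2/9: the running product (C = -2/9) telescopes to a rising factorial.
Adjacent-term ratio: r(k) = (-1) * (k-7/3) (k+4) / [(k+22/3) (k+1)] - poly over poly, x = (-1) from leading terms; C = -2/9 at k = 0.


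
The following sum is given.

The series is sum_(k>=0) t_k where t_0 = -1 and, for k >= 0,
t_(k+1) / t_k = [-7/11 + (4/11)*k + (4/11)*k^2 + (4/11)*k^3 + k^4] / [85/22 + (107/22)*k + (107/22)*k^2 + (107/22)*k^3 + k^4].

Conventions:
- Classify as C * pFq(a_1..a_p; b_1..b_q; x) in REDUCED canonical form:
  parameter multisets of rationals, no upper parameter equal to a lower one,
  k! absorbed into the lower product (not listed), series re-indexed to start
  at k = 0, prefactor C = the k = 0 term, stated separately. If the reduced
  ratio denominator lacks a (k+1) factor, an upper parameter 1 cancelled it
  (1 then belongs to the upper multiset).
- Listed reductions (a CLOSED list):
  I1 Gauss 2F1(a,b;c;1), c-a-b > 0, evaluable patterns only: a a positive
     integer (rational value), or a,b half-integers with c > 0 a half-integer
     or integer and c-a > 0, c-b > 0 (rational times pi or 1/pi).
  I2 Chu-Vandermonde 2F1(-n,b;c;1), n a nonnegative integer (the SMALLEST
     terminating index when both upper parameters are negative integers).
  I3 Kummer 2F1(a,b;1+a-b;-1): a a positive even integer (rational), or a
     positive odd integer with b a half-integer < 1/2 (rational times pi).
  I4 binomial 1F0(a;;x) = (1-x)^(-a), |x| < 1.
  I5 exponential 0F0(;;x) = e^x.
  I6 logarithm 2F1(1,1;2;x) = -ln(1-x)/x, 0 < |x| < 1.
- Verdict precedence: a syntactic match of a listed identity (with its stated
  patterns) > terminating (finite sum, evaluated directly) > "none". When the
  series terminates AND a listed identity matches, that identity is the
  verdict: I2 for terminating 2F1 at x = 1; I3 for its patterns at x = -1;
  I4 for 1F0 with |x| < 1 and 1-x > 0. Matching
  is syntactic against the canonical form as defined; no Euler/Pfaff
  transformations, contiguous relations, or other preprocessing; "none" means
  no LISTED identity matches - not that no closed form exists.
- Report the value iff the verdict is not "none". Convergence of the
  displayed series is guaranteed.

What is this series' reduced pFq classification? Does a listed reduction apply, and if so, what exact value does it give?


Prefactor -1, argument 1: 2F1 with upper {-7/11, 1} over lower {85/22}. Verdict: Gauss's theorem (I1) matches (x = 1: the Gamma ratio telescopes since c-a-b = 7/2 > 0 and a = 1 in Z>0). Its exact value is -9/11.

Key observation: t_0 being -1, roots of the ratio polynomials (prefactor -1) are the negated parameters.
Consecutive-term ratio: r(k) = 1 * (k-7/11) (k+1) / [(k+85/22) (k+1)] ; factor over Q: parameters, x = 1, and C = -1.


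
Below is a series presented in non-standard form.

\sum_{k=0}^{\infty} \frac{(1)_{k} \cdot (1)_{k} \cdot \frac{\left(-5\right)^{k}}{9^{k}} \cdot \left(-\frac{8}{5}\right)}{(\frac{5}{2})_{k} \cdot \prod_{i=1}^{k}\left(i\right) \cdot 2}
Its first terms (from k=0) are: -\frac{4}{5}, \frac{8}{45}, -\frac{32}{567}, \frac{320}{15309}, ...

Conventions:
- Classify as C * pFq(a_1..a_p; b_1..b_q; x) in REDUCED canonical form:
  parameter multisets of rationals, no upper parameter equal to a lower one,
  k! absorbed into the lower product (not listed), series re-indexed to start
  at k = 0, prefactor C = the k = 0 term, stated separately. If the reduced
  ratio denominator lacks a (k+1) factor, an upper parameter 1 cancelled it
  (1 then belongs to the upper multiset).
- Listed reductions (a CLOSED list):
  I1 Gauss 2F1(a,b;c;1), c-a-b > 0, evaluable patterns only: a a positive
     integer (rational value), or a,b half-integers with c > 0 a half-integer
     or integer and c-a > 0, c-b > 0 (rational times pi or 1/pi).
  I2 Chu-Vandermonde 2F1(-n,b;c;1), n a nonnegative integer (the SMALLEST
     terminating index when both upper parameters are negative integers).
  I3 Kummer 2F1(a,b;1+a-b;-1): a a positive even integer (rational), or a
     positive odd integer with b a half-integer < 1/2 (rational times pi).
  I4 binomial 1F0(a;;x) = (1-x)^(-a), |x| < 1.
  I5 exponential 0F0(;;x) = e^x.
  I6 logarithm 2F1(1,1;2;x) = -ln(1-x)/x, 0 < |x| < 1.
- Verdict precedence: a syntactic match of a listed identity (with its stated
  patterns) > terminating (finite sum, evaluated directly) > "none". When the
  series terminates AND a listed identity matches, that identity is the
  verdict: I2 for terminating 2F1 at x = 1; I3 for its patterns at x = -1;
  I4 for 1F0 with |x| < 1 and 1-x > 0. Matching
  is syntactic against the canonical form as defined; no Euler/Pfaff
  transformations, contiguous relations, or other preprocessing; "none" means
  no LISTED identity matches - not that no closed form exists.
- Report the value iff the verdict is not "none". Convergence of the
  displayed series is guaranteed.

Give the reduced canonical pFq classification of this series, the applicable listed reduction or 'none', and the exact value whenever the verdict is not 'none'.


Prefactor -\frac{4}{5}, argument -\frac{5}{9}: 2F1 with upper {1, 1} over lower {\frac{5}{2}}. Verdict: none here - no I1-I6 shape fits x = -\frac{5}{9} with lower {\frac{5}{2}}.

Key observation: with t_0 = -\frac{4}{5}, the product of the first k integers (prefactor -4/5) is k!.
Step ratio: r(k) = -\frac{5}{9} * (k+1) (k+1) / [(k+\frac{5}{2}) (k+1)] - rational in k. x = -\frac{5}{9}; t_0 = -\frac{4}{5}; negate the roots.


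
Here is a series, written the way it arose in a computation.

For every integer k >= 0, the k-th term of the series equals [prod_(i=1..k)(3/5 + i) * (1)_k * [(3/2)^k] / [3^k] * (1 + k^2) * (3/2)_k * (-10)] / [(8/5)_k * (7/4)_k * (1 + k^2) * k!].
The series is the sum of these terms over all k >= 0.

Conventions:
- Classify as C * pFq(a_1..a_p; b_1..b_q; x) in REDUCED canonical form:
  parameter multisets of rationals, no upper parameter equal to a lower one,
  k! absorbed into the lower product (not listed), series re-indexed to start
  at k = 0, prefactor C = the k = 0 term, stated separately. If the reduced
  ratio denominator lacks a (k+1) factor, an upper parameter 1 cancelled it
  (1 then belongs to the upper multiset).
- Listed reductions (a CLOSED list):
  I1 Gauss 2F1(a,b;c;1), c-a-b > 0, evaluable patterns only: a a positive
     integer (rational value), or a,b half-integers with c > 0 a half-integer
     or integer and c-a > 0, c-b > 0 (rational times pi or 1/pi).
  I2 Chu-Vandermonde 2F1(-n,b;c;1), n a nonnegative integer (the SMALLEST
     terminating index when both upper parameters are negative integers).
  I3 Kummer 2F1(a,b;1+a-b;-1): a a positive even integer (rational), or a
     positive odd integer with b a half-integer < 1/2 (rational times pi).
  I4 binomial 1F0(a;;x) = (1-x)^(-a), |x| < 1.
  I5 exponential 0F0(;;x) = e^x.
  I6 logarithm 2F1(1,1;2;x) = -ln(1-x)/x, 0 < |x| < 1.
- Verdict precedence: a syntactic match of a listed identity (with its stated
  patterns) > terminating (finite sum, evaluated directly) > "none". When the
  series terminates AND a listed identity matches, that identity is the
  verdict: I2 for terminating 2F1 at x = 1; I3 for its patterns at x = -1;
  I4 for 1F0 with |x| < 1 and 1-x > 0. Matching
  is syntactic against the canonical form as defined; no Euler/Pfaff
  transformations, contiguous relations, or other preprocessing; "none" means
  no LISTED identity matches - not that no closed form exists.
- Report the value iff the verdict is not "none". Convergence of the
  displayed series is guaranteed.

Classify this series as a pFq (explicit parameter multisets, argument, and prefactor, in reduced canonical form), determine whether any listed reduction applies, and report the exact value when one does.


Classification (C = -10): 2F1 with upper {1, 3/2}, lower {7/4}, argument x = 1/2. Verdict: none - at argument 1/2 the multisets {1, 3/2} ; {7/4} match no listed identity.

Structural cue: with t_0 = -10, the two k-th powers (prefactor -10) combine into one argument.
Step ratio: r(k) = (1/2) * (k+1) (k+3/2) / [(k+7/4) (k+1)] - poly over poly, x = (1/2) from leading terms; C = -10 at k = 0.


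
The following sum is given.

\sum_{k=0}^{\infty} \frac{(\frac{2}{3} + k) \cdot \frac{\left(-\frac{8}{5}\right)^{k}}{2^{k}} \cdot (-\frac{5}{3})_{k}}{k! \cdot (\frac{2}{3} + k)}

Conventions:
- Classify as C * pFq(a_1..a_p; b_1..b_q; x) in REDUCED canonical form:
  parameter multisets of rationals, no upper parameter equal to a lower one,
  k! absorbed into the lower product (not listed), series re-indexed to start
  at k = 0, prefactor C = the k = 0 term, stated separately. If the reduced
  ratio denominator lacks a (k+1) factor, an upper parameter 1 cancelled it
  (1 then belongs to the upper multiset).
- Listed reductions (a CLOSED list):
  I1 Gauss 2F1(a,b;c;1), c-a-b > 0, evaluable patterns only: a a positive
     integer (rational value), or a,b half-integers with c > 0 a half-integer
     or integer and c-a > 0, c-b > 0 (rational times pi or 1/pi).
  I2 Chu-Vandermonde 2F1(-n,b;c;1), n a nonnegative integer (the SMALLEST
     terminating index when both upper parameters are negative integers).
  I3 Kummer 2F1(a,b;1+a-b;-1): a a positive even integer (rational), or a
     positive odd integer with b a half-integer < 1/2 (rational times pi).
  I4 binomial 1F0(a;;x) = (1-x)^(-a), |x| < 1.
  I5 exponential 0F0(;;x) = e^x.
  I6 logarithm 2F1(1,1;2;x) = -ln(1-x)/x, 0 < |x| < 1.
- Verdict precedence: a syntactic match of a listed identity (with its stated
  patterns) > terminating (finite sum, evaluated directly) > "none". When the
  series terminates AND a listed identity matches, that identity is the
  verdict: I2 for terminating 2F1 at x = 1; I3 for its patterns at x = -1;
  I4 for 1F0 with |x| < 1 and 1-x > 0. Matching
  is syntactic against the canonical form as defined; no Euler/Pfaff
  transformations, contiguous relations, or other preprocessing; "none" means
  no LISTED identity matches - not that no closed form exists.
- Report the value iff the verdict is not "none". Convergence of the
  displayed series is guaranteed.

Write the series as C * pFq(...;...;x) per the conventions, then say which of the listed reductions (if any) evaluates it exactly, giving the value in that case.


x = -\frac{4}{5} here; the reduced form reads 1F0, upper {-\frac{5}{3}}, lower {-}, C = 1. Verdict: the binomial series (I4) matches (the 1F0 binomial series: exponent 5/3, x = -\frac{4}{5}). Its exact value is \left(\frac{9}{5}\right)^{\frac{5}{3}}.

The tell: x = -\frac{4}{5} and k + 2/3 divides numerator and denominator alike; C = 1, x = -4/5 after cancelling.
Step ratio: r(k) = -\frac{4}{5} * (k-\frac{5}{3}) / [(k+1)] ; factor over Q: parameters, x = -\frac{4}{5}, and C = 1.


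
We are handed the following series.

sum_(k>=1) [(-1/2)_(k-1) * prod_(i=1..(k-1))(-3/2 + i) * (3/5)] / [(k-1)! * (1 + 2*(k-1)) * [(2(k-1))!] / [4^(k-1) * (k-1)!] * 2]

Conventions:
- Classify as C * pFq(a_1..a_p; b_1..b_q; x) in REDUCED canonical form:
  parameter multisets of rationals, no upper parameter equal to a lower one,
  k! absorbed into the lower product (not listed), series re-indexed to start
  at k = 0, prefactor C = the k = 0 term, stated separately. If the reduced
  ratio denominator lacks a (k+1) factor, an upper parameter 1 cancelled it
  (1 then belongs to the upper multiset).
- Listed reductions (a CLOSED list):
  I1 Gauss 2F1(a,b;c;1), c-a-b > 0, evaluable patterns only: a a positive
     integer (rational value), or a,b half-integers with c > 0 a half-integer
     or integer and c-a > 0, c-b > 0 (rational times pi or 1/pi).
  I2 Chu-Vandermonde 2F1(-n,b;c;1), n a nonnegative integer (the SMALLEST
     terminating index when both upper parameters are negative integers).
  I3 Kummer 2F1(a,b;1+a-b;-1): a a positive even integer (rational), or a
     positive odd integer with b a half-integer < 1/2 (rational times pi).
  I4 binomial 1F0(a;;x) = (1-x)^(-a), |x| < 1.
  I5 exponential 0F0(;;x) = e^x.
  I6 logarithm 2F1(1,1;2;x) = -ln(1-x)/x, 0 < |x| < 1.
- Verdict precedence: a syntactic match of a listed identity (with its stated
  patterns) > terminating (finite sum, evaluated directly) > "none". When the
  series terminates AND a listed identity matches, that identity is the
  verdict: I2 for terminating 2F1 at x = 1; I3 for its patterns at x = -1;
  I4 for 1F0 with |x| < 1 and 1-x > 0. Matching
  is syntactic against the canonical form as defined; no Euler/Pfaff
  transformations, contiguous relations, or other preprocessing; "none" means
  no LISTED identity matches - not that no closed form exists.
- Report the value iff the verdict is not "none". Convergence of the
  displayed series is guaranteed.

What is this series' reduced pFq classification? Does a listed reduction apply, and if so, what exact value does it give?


Structural cue: from the first term 3/10: the running product (C = 3/10, x = 1) telescopes to a rising factorial.
Step ratio: r(k) = 1 * (k-1/2) (k-1/2) / [(k+3/2) (k+1)] ; factor over Q: parameters, x = 1, and C = 3/10.

The series (x = 1) is 2F1: upper {-1/2, -1/2}, lower {3/2}, prefactor 3/10. Verdict: the half-integer Gauss pattern (I1) matches (x = 1; upper {-1/2, -1/2} half-integers, c = 3/2 in the evaluable pattern). Value: (9/80) * pi.


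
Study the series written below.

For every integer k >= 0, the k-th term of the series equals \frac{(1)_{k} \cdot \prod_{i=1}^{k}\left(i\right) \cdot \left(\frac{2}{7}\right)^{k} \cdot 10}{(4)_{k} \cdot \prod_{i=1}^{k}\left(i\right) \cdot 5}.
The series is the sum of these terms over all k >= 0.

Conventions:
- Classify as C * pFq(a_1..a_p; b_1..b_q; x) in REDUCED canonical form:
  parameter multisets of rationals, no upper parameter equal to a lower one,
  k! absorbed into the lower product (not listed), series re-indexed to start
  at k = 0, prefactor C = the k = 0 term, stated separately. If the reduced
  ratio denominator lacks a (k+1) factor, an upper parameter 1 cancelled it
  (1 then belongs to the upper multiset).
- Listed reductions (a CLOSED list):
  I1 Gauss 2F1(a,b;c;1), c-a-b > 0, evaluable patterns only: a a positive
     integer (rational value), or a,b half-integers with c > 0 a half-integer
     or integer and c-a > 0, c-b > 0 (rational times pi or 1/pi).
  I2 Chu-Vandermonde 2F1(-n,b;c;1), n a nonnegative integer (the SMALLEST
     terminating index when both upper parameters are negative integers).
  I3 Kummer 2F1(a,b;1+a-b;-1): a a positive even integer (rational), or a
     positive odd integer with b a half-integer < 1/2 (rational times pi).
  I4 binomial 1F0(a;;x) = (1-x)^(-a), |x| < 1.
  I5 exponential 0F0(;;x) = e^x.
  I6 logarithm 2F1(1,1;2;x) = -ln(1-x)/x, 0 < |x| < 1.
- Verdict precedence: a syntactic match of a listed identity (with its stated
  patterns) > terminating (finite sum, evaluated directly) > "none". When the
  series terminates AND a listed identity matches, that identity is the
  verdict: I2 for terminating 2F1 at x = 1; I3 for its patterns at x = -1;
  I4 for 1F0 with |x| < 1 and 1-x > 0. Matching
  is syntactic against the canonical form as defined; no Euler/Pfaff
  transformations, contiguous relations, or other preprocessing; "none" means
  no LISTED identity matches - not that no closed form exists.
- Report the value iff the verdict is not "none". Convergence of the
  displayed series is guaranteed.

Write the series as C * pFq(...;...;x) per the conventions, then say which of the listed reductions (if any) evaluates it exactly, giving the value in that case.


The series (x = \frac{2}{7}) is 2F1: upper {1, 1}, lower {4}, prefactor 2. Verdict: none - this 2F1 at x = \frac{2}{7} matches no listed pattern, and upper {1, 1} holds no stopper.

Structural cue: t_0 being 2, the constant factors (C = 2, x = 2/7) combine into one prefactor.
Consecutive-term ratio: r(k) = \frac{2}{7} * (k+1) (k+1) / [(k+4) (k+1)] - rational in k, leading ratio \frac{2}{7}; with t_0 = 2, classification follows.


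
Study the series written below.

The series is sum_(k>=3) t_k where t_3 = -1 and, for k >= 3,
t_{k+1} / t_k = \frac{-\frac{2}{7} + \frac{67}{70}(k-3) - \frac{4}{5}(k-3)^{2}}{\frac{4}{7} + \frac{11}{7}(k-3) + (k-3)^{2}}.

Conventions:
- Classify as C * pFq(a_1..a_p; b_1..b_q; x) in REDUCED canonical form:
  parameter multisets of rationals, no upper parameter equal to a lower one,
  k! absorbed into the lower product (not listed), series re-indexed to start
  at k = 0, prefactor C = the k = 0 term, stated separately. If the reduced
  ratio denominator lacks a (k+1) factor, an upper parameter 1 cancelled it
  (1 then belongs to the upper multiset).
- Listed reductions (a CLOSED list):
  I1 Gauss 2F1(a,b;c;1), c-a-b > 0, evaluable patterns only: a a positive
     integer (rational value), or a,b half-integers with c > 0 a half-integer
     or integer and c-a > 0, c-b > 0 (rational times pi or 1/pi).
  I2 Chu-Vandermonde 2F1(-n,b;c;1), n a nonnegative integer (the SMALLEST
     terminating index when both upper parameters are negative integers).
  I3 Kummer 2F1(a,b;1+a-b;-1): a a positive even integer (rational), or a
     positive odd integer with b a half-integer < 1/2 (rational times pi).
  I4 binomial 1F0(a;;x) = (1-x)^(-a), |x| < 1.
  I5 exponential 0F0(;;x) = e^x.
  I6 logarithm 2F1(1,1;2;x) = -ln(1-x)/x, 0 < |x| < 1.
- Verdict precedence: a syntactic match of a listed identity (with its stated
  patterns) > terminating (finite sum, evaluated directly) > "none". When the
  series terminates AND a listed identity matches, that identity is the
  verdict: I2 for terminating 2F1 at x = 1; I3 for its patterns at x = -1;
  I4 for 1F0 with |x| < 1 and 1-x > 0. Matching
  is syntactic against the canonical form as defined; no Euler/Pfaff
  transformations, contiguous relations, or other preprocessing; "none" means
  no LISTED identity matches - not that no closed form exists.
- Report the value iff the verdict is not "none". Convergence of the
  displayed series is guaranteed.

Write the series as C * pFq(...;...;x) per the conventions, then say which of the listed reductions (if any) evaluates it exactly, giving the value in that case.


This is -1 * 2F1(-\frac{5}{8}, -\frac{4}{7}; \frac{4}{7}; -\frac{4}{5}) in reduced canonical form. Verdict: none - this 2F1 at x = -\frac{4}{5} matches no listed pattern, and upper {-\frac{5}{8}, -\frac{4}{7}} holds no stopper.

The tell: from the first term -1: factor the ratio over Q (C = -1): negated roots = parameters.
Consecutive-term ratio: r(k) = -\frac{4}{5} * (k-\frac{5}{8}) (k-\frac{4}{7}) / [(k+\frac{4}{7}) (k+1)] - rational; roots negated = parameters, x = -\frac{4}{5}, C = -1.


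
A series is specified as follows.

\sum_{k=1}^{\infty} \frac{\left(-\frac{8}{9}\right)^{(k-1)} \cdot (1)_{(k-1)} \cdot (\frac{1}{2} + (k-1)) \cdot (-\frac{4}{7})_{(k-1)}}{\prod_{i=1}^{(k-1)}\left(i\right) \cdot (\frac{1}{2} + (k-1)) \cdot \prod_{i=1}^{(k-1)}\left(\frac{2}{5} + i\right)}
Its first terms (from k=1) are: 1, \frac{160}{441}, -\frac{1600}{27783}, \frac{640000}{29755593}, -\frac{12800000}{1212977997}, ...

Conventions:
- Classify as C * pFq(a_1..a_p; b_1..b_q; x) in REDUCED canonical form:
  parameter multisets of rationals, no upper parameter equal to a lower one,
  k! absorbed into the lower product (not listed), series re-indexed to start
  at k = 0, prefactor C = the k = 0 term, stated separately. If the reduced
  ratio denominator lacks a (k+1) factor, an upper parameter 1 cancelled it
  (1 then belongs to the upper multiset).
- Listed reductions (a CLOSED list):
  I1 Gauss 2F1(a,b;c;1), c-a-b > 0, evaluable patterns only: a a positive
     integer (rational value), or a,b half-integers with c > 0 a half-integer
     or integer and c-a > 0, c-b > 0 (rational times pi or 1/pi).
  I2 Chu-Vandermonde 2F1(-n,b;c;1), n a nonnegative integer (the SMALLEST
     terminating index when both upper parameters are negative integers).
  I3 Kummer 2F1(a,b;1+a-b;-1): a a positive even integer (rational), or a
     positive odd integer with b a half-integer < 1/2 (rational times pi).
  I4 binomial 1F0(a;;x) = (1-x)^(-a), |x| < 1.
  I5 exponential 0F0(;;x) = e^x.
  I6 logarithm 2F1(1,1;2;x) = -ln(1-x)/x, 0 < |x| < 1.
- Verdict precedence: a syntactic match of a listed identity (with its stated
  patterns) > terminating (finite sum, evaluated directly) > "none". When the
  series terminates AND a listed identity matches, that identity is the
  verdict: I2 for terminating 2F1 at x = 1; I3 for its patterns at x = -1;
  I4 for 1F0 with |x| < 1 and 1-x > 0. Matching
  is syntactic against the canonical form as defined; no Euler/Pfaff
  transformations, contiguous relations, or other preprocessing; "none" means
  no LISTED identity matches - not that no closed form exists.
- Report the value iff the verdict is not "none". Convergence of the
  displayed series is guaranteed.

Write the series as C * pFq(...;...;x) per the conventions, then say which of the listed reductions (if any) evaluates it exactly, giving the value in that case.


Key observation: with t_0 = 1, the lower running product (C = 1, x = -8/9) is a rising factorial.
Term ratio: r(k) = -\frac{8}{9} * (k-\frac{4}{7}) (k+1) / [(k+\frac{7}{5}) (k+1)] - rational in k, leading ratio -\frac{8}{9}; with t_0 = 1, classification follows.

With C = 1: the canonical form is 2F1(-\frac{4}{7}, 1; \frac{7}{5}; -\frac{8}{9}). Verdict: none. No listed pattern accepts 2F1(-\frac{4}{7}, 1; \frac{7}{5}; -\frac{8}{9}).
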